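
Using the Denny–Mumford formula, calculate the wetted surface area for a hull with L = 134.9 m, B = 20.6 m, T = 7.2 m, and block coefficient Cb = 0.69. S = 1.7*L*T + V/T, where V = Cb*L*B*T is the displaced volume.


Formula: S = 1.7*L*T + V/T with V = Cb*L*B*T, i.e. S = L * (1.7*T + Cb*B)
Step 1 — 1.7*T = 1.7 * 7.2 = 12.24 m
Step 2 — Cb*B = 0.69 * 20.6 = 14.214 m
Step 3 — 1.7*T + Cb*B = 12.24 + 14.214 = 26.454 m
Step 4 — S = 134.9 * 26.454 ≈ 3568.6 m^2 (5 s.f.)

3568.6 m^2


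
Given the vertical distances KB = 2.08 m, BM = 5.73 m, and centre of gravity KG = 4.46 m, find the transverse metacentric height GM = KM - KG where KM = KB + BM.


Formula: GM = KB + BM - KG
Step 1 — KM = KB + BM = 2.08 + 5.73 = 7.81 m
Step 2 — GM = KM - KG = 7.81 - 4.46 = 3.35 m

3.35 m


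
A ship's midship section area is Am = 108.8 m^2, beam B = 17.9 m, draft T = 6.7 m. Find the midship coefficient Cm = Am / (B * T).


Formula: Cm = Am / (B * T)
Step 1 — B * T = 17.9 * 6.7 = 119.93 m^2
Step 2 — Cm = 108.8 / 119.93 ≈ 0.90720 (5 s.f.)

0.90720


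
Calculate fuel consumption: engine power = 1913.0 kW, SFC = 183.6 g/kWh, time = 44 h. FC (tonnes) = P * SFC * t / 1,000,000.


Formula: FC (tonnes) = P * SFC * t / 1,000,000
Step 1 — P * SFC * t = 1913.0 * 183.6 * 44 = 15453979.2 g
Step 2 — FC (tonnes) = 15453979.2 / 1,000,000 ≈ 15.454 tonnes (5 s.f.)

15.454 tonnes


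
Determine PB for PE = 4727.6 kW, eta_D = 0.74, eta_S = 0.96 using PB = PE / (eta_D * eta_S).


Formula: PB = PE / (eta_D * eta_S)
Step 1 — combined efficiency = eta_D * eta_S = 0.74 * 0.96 = 0.7104
Step 2 — PB = 4727.6 / 0.7104 ≈ 6654.8 kW (5 s.f.)

6654.8 kW


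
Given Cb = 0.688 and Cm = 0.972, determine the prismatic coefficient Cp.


Formula: Cp = Cb / Cm
Substituting: Cp = 0.688 / 0.972
Result: Cp ≈ 0.70782 (5 s.f.)

0.70782


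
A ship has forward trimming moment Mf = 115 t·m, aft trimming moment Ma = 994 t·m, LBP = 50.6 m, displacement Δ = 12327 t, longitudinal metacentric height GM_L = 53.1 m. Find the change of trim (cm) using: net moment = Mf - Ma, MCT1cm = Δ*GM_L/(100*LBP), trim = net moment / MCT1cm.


Formula: net trimming moment = Mf - Ma; MCT1cm = Δ*GM_L/(100*LBP); trim = net moment / MCT1cm
Step 1 — net trimming moment = 115 - 994 = -879 t·m
Step 2 — MCT1cm = 12327 * 53.1 / (100 * 50.6) = 129.3604 t·m/cm
Step 3 — trim = -879 / 129.3604 ≈ -6.7950 cm (5 s.f.)

-6.7950 cm


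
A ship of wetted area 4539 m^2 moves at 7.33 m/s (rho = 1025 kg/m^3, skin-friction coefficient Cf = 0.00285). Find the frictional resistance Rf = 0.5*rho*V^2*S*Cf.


Formula: Rf = 0.5 * rho * V^2 * S * Cf
Step 1 — V^2 = 7.33^2 = 53.7289
Step 2 — 0.5 * rho * V^2 = 0.5 * 1025 * 53.7289 = 27536.06125
Step 3 — Rf = 27536.06125 * 4539 * 0.00285 ≈ 356210 N (5 s.f.)

356210 N


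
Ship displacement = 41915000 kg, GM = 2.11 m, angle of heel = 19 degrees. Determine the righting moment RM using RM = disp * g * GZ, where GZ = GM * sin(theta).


Formula: GZ = GM * sin(theta); RM = disp * g * GZ
Step 1 — GZ = 2.11 * sin(19°) = 2.11 * 0.325568 = 0.686948 m
Step 2 — RM = 41915000 * 9.81 * 0.686948 ≈ 282460000 N·m (5 s.f.)

282460000 N·m


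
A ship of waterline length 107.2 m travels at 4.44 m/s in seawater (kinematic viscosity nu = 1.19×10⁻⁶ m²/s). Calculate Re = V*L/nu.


Formula: Re = V * L / nu
Step 1 — V * L = 4.44 * 107.2 = 475.968 m^2/s
Step 2 — Re = 475.968 / 1.19e-6 = 4.00e+08

4.00e+08


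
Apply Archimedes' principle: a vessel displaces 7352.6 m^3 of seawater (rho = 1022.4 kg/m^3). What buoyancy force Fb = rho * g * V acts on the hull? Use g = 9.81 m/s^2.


Formula: Fb = rho * g * V
Substituting: Fb = 1022.4 * 9.81 * 7352.6
Intermediate: 1022.4 * 9.81 = 10029.744
Result: Fb = 10029.744 * 7352.6 ≈ 73745000 N (5 s.f.)

73745000 N


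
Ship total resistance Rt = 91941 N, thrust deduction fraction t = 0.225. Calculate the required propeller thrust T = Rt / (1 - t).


Formula: T = Rt / (1 - t)
Step 1 — (1 - t) = 1 - 0.225 = 0.775
Step 2 — T = 91941 / 0.775 ≈ 118630 N (5 s.f.)

118630 N


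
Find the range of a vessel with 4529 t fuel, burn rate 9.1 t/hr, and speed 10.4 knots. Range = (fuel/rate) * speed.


Formula: endurance = fuel / rate; range = endurance * speed
Step 1 — endurance = 4529 / 9.1 = 497.6923 hours
Step 2 — range = 497.6923 * 10.4 ≈ 5176.0 nautical miles (5 s.f.)

5176.0 NM


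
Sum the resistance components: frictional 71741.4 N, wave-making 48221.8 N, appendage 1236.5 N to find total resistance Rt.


Formula: Rt = Rf + Rw + Ra
Substituting: Rt = 71741.4 + 48221.8 + 1236.5
Result: Rt = 121199.7 N

121199.7 N


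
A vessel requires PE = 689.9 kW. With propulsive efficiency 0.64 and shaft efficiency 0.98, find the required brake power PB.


Formula: PB = PE / (eta_D * eta_S)
Step 1 — combined efficiency = eta_D * eta_S = 0.64 * 0.98 = 0.6272
Step 2 — PB = 689.9 / 0.6272 ≈ 1100.0 kW (5 s.f.)

1100.0 kW


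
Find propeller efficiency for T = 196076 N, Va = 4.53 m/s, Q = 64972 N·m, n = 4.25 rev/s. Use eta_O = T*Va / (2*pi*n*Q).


Formula: eta = T * Va / (2 * pi * n * Q)
Step 1 — numerator = T * Va = 196076 * 4.53 = 888224.28
Step 2 — 2 * pi * n = 2 * pi * 4.25 = 26.703538
Step 3 — denominator = 26.703538 * 64972 = 1734982.27
Step 4 — eta = 888224.28 / 1734982.27 ≈ 0.51195 (5 s.f.)

0.51195


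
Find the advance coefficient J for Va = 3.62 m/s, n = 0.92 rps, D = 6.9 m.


Formula: J = Va / (n * D)
Step 1 — n * D = 0.92 * 6.9 = 6.348
Step 2 — J = 3.62 / 6.348 ≈ 0.57026 (5 s.f.)

0.57026


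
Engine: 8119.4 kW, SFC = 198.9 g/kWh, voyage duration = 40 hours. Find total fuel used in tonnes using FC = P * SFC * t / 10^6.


Formula: FC (tonnes) = P * SFC * t / 1,000,000
Step 1 — P * SFC * t = 8119.4 * 198.9 * 40 = 64597946.4 g
Step 2 — FC (tonnes) = 64597946.4 / 1,000,000 ≈ 64.598 tonnes (5 s.f.)

64.598 tonnes


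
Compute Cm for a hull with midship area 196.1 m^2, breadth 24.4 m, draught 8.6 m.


Formula: Cm = Am / (B * T)
Step 1 — B * T = 24.4 * 8.6 = 209.84 m^2
Step 2 — Cm = 196.1 / 209.84 ≈ 0.93452 (5 s.f.)

0.93452


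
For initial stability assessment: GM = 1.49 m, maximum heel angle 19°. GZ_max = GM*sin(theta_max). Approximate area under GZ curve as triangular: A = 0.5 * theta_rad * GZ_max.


Formula: GZ_max = GM * sin(theta); Area = 0.5 * theta_rad * GZ_max
Step 1 — GZ_max = 1.49 * sin(19°) = 1.49 * 0.325568 = 0.485096 m
Step 2 — theta_rad = 19 * pi/180 = 0.331613 rad
Step 3 — Area = 0.5 * 0.331613 * 0.485096 ≈ 0.080432 m·rad (5 s.f.)

0.080432 m·rad


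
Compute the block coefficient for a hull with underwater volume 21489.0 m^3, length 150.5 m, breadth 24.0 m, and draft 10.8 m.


Formula: Cb = V / (L * B * T)
Step 1 — L * B * T = 150.5 * 24.0 * 10.8 = 39009.6 m^3
Step 2 — Cb = 21489.0 / 39009.6 ≈ 0.55086 (5 s.f.)

0.55086


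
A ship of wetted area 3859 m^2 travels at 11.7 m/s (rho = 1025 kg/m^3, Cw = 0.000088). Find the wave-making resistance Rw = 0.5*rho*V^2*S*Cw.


Formula: Rw = 0.5 * rho * V^2 * S * Cw
Step 1 — V^2 = 11.7^2 = 136.89
Step 2 — 0.5 * rho * V^2 = 0.5 * 1025 * 136.89 = 70156.125
Step 3 — Rw = 70156.125 * 3859 * 0.000088 ≈ 23824 N (5 s.f.)

23824 N


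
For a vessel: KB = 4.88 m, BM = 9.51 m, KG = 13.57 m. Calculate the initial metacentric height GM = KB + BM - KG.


Formula: GM = KB + BM - KG
Step 1 — KM = KB + BM = 4.88 + 9.51 = 14.39 m
Step 2 — GM = KM - KG = 14.39 - 13.57 = 0.82 m

0.82 m


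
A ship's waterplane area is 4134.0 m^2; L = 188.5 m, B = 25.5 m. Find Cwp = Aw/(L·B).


Formula: Cwp = Aw / (L * B)
Step 1 — L * B = 188.5 * 25.5 = 4806.75 m^2
Step 2 — Cwp = 4134.0 / 4806.75 ≈ 0.86004 (5 s.f.)

0.86004


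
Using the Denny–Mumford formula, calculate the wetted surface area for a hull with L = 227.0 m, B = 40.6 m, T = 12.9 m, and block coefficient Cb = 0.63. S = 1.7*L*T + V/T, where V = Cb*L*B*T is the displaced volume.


Formula: S = 1.7*L*T + V/T with V = Cb*L*B*T, i.e. S = L * (1.7*T + Cb*B)
Step 1 — 1.7*T = 1.7 * 12.9 = 21.93 m
Step 2 — Cb*B = 0.63 * 40.6 = 25.578 m
Step 3 — 1.7*T + Cb*B = 21.93 + 25.578 = 47.508 m
Step 4 — S = 227.0 * 47.508 ≈ 10784 m^2 (5 s.f.)

10784 m^2


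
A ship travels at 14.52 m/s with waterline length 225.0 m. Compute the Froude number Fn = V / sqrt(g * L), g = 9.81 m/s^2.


Formula: Fn = V / sqrt(g * L)
Step 1 — g * L = 9.81 * 225.0 = 2207.25
Step 2 — sqrt(g * L) = sqrt(2207.25) = 46.981379
Step 3 — Fn = 14.52 / 46.981379 ≈ 0.30906 (5 s.f.)

0.30906


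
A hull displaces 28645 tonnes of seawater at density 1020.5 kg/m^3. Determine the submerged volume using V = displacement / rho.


Formula: V = mass / rho
Step 1 — convert tonnes to kg: 28645 t * 1000 = 28645000 kg
Step 2 — V = 28645000 / 1020.5 ≈ 28070 m^3 (5 s.f.)

28070 m^3


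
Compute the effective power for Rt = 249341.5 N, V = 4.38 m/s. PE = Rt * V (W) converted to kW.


Formula: PE = Rt * V / 1000 (kW)
Step 1 — PE (W) = 249341.5 * 4.38 = 1092115.77 W
Step 2 — PE (kW) = 1092115.77 / 1000 ≈ 1092.1 kW (5 s.f.)

1092.1 kW


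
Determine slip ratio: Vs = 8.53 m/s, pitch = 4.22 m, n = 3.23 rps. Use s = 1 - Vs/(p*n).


Formula: s = 1 - Vs / (p * n)
Step 1 — p * n = 4.22 * 3.23 = 13.6306
Step 2 — Vs / (p*n) = 8.53 / 13.6306 = 0.625798 (6 d.p.)
Step 3 — s = 1 - 0.625798 = 0.374202

0.374202


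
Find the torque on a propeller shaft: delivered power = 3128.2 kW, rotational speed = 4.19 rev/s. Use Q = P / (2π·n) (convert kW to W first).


Formula: Q = P_W / (2 * pi * n)
Step 1 — P_W = 3128.2 kW * 1000 = 3128200.0 W
Step 2 — 2 * pi * n = 2 * pi * 4.19 = 26.326546
Step 3 — Q = 3128200.0 / 26.326546 ≈ 118820 N·m (5 s.f.)

118820 N·m


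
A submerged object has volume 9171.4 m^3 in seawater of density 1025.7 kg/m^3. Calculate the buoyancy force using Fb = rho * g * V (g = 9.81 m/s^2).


Formula: Fb = rho * g * V
Substituting: Fb = 1025.7 * 9.81 * 9171.4
Intermediate: 1025.7 * 9.81 = 10062.117
Result: Fb = 10062.117 * 9171.4 ≈ 92284000 N (5 s.f.)

92284000 N


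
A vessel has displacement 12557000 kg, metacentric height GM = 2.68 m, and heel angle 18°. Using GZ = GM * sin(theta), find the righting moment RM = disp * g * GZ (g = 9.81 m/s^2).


Formula: GZ = GM * sin(theta); RM = disp * g * GZ
Step 1 — GZ = 2.68 * sin(18°) = 2.68 * 0.309017 = 0.828166 m
Step 2 — RM = 12557000 * 9.81 * 0.828166 ≈ 102020000 N·m (5 s.f.)

102020000 N·m


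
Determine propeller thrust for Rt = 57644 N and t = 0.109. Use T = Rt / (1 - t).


Formula: T = Rt / (1 - t)
Step 1 — (1 - t) = 1 - 0.109 = 0.891
Step 2 — T = 57644 / 0.891 ≈ 64696 N (5 s.f.)

64696 N


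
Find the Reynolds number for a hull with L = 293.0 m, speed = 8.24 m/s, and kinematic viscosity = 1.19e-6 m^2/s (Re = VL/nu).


Formula: Re = V * L / nu
Step 1 — V * L = 8.24 * 293.0 = 2414.32 m^2/s
Step 2 — Re = 2414.32 / 1.19e-6 = 2.03e+09

2.03e+09


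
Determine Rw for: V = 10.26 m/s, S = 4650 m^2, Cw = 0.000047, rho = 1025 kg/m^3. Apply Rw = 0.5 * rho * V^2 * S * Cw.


Formula: Rw = 0.5 * rho * V^2 * S * Cw
Step 1 — V^2 = 10.26^2 = 105.2676
Step 2 — 0.5 * rho * V^2 = 0.5 * 1025 * 105.2676 = 53949.645
Step 3 — Rw = 53949.645 * 4650 * 0.000047 ≈ 11791 N (5 s.f.)

11791 N


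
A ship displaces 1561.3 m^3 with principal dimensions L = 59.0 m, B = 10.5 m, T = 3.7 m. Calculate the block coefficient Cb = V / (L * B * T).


Formula: Cb = V / (L * B * T)
Step 1 — L * B * T = 59.0 * 10.5 * 3.7 = 2292.15 m^3
Step 2 — Cb = 1561.3 / 2292.15 ≈ 0.68115 (5 s.f.)

0.68115


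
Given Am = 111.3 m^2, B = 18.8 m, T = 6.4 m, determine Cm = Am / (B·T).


Formula: Cm = Am / (B * T)
Step 1 — B * T = 18.8 * 6.4 = 120.32 m^2
Step 2 — Cm = 111.3 / 120.32 ≈ 0.92503 (5 s.f.)

0.92503


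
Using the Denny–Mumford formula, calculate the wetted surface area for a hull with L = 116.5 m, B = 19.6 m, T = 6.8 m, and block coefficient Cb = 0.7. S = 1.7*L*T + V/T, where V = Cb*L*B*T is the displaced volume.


Formula: S = 1.7*L*T + V/T with V = Cb*L*B*T, i.e. S = L * (1.7*T + Cb*B)
Step 1 — 1.7*T = 1.7 * 6.8 = 11.56 m
Step 2 — Cb*B = 0.7 * 19.6 = 13.72 m
Step 3 — 1.7*T + Cb*B = 11.56 + 13.72 = 25.28 m
Step 4 — S = 116.5 * 25.28 ≈ 2945.1 m^2 (5 s.f.)

2945.1 m^2


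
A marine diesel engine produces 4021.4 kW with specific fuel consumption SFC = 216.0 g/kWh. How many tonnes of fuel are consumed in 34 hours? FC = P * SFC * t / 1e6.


Formula: FC (tonnes) = P * SFC * t / 1,000,000
Step 1 — P * SFC * t = 4021.4 * 216.0 * 34 = 29533161.6 g
Step 2 — FC (tonnes) = 29533161.6 / 1,000,000 ≈ 29.533 tonnes (5 s.f.)

29.533 tonnes


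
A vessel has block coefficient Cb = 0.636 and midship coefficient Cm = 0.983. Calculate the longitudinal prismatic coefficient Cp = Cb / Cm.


Formula: Cp = Cb / Cm
Substituting: Cp = 0.636 / 0.983
Result: Cp ≈ 0.64700 (5 s.f.)

0.64700


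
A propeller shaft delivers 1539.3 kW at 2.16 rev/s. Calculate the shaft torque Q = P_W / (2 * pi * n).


Formula: Q = P_W / (2 * pi * n)
Step 1 — P_W = 1539.3 kW * 1000 = 1539300.0 W
Step 2 — 2 * pi * n = 2 * pi * 2.16 = 13.57168
Step 3 — Q = 1539300.0 / 13.57168 ≈ 113420 N·m (5 s.f.)

113420 N·m


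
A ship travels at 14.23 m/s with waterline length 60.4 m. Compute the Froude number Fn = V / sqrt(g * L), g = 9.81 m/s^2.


Formula: Fn = V / sqrt(g * L)
Step 1 — g * L = 9.81 * 60.4 = 592.524
Step 2 — sqrt(g * L) = sqrt(592.524) = 24.341816
Step 3 — Fn = 14.23 / 24.341816 ≈ 0.58459 (5 s.f.)

0.58459


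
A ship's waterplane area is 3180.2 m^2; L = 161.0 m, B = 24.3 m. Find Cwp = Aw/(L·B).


Formula: Cwp = Aw / (L * B)
Step 1 — L * B = 161.0 * 24.3 = 3912.3 m^2
Step 2 — Cwp = 3180.2 / 3912.3 ≈ 0.81287 (5 s.f.)

0.81287


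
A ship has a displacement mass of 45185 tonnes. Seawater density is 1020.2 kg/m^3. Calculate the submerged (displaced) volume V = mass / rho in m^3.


Formula: V = mass / rho
Step 1 — convert tonnes to kg: 45185 t * 1000 = 45185000 kg
Step 2 — V = 45185000 / 1020.2 ≈ 44290 m^3 (5 s.f.)

44290 m^3


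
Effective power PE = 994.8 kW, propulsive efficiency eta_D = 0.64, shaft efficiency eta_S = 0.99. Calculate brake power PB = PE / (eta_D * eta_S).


Formula: PB = PE / (eta_D * eta_S)
Step 1 — combined efficiency = eta_D * eta_S = 0.64 * 0.99 = 0.6336
Step 2 — PB = 994.8 / 0.6336 ≈ 1570.1 kW (5 s.f.)

1570.1 kW


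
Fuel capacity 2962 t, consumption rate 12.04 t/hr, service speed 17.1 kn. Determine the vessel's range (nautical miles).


Formula: endurance = fuel / rate; range = endurance * speed
Step 1 — endurance = 2962 / 12.04 = 246.0133 hours
Step 2 — range = 246.0133 * 17.1 ≈ 4206.8 nautical miles (5 s.f.)

4206.8 NM


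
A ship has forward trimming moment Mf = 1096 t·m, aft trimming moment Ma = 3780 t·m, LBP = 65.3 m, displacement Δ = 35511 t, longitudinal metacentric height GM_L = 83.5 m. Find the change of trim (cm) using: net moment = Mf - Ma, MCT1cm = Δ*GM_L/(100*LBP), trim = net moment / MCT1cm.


Formula: net trimming moment = Mf - Ma; MCT1cm = Δ*GM_L/(100*LBP); trim = net moment / MCT1cm
Step 1 — net trimming moment = 1096 - 3780 = -2684 t·m
Step 2 — MCT1cm = 35511 * 83.5 / (100 * 65.3) = 454.084 t·m/cm
Step 3 — trim = -2684 / 454.084 ≈ -5.9108 cm (5 s.f.)

-5.9108 cm


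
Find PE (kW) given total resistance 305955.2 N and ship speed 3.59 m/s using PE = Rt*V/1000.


Formula: PE = Rt * V / 1000 (kW)
Step 1 — PE (W) = 305955.2 * 3.59 = 1098379.168 W
Step 2 — PE (kW) = 1098379.168 / 1000 ≈ 1098.4 kW (5 s.f.)

1098.4 kW


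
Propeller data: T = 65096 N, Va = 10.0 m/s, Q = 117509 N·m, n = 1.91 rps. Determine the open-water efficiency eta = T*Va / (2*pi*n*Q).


Formula: eta = T * Va / (2 * pi * n * Q)
Step 1 — numerator = T * Va = 65096 * 10.0 = 650960.0
Step 2 — 2 * pi * n = 2 * pi * 1.91 = 12.000884
Step 3 — denominator = 12.000884 * 117509 = 1410211.88
Step 4 — eta = 650960.0 / 1410211.88 ≈ 0.46160 (5 s.f.)

0.46160


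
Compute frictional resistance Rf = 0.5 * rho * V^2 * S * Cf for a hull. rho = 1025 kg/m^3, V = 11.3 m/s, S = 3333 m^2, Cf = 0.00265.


Formula: Rf = 0.5 * rho * V^2 * S * Cf
Step 1 — V^2 = 11.3^2 = 127.69
Step 2 — 0.5 * rho * V^2 = 0.5 * 1025 * 127.69 = 65441.125
Step 3 — Rf = 65441.125 * 3333 * 0.00265 ≈ 578010 N (5 s.f.)

578010 N


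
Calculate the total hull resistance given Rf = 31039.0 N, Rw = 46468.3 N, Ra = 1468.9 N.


Formula: Rt = Rf + Rw + Ra
Substituting: Rt = 31039.0 + 46468.3 + 1468.9
Result: Rt = 78976.2 N

78976.2 N


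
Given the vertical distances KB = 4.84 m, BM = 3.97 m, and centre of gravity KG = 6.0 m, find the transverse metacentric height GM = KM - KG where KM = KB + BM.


Formula: GM = KB + BM - KG
Step 1 — KM = KB + BM = 4.84 + 3.97 = 8.81 m
Step 2 — GM = KM - KG = 8.81 - 6.0 = 2.81 m

2.81 m


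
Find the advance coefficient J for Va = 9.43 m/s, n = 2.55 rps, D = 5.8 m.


Formula: J = Va / (n * D)
Step 1 — n * D = 2.55 * 5.8 = 14.79
Step 2 — J = 9.43 / 14.79 ≈ 0.63759 (5 s.f.)

0.63759


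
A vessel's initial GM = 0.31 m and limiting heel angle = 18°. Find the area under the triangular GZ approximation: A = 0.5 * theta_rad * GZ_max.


Formula: GZ_max = GM * sin(theta); Area = 0.5 * theta_rad * GZ_max
Step 1 — GZ_max = 0.31 * sin(18°) = 0.31 * 0.309017 = 0.095795 m
Step 2 — theta_rad = 18 * pi/180 = 0.314159 rad
Step 3 — Area = 0.5 * 0.314159 * 0.095795 ≈ 0.015047 m·rad (5 s.f.)

0.015047 m·rad


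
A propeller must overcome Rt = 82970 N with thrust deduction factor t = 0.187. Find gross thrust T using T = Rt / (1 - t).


Formula: T = Rt / (1 - t)
Step 1 — (1 - t) = 1 - 0.187 = 0.813
Step 2 — T = 82970 / 0.813 ≈ 102050 N (5 s.f.)

102050 N


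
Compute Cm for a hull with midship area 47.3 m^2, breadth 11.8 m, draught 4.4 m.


Formula: Cm = Am / (B * T)
Step 1 — B * T = 11.8 * 4.4 = 51.92 m^2
Step 2 — Cm = 47.3 / 51.92 ≈ 0.91102 (5 s.f.)

0.91102


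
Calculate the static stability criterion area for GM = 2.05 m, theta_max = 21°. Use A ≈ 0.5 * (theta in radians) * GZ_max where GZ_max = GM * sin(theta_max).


Formula: GZ_max = GM * sin(theta); Area = 0.5 * theta_rad * GZ_max
Step 1 — GZ_max = 2.05 * sin(21°) = 2.05 * 0.358368 = 0.734654 m
Step 2 — theta_rad = 21 * pi/180 = 0.366519 rad
Step 3 — Area = 0.5 * 0.366519 * 0.734654 ≈ 0.13463 m·rad (5 s.f.)

0.13463 m·rad


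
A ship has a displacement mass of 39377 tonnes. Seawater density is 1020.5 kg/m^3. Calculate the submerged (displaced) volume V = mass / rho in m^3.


Formula: V = mass / rho
Step 1 — convert tonnes to kg: 39377 t * 1000 = 39377000 kg
Step 2 — V = 39377000 / 1020.5 ≈ 38586 m^3 (5 s.f.)

38586 m^3


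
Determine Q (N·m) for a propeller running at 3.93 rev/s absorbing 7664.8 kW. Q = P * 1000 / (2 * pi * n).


Formula: Q = P_W / (2 * pi * n)
Step 1 — P_W = 7664.8 kW * 1000 = 7664800.0 W
Step 2 — 2 * pi * n = 2 * pi * 3.93 = 24.692918
Step 3 — Q = 7664800.0 / 24.692918 ≈ 310400 N·m (5 s.f.)

310400 N·m


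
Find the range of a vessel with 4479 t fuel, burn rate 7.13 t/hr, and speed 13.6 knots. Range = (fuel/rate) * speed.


Formula: endurance = fuel / rate; range = endurance * speed
Step 1 — endurance = 4479 / 7.13 = 628.1907 hours
Step 2 — range = 628.1907 * 13.6 ≈ 8543.4 nautical miles (5 s.f.)

8543.4 NM


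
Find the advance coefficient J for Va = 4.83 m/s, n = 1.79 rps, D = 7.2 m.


Formula: J = Va / (n * D)
Step 1 — n * D = 1.79 * 7.2 = 12.888
Step 2 — J = 4.83 / 12.888 ≈ 0.37477 (5 s.f.)

0.37477


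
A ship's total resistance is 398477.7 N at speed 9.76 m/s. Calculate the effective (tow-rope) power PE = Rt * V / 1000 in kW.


Formula: PE = Rt * V / 1000 (kW)
Step 1 — PE (W) = 398477.7 * 9.76 = 3889142.352 W
Step 2 — PE (kW) = 3889142.352 / 1000 ≈ 3889.1 kW (5 s.f.)

3889.1 kW


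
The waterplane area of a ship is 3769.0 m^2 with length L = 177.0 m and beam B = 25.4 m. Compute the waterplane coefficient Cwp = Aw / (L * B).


Formula: Cwp = Aw / (L * B)
Step 1 — L * B = 177.0 * 25.4 = 4495.8 m^2
Step 2 — Cwp = 3769.0 / 4495.8 ≈ 0.83834 (5 s.f.)

0.83834


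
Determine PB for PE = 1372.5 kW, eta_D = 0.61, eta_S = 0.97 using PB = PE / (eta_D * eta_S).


Formula: PB = PE / (eta_D * eta_S)
Step 1 — combined efficiency = eta_D * eta_S = 0.61 * 0.97 = 0.5917
Step 2 — PB = 1372.5 / 0.5917 ≈ 2319.6 kW (5 s.f.)

2319.6 kW


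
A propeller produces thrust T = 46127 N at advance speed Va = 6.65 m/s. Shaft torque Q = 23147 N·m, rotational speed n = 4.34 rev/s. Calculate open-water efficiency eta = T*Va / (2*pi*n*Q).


Formula: eta = T * Va / (2 * pi * n * Q)
Step 1 — numerator = T * Va = 46127 * 6.65 = 306744.55
Step 2 — 2 * pi * n = 2 * pi * 4.34 = 27.269024
Step 3 — denominator = 27.269024 * 23147 = 631196.1
Step 4 — eta = 306744.55 / 631196.1 ≈ 0.48597 (5 s.f.)

0.48597


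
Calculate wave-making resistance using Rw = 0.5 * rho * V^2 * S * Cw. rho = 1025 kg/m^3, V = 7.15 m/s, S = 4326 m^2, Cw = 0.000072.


Formula: Rw = 0.5 * rho * V^2 * S * Cw
Step 1 — V^2 = 7.15^2 = 51.1225
Step 2 — 0.5 * rho * V^2 = 0.5 * 1025 * 51.1225 = 26200.28125
Step 3 — Rw = 26200.28125 * 4326 * 0.000072 ≈ 8160.7 N (5 s.f.)

8160.7 N


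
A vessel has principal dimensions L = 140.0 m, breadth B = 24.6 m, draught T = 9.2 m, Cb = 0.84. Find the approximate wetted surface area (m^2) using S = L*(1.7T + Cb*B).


Formula: S = 1.7*L*T + V/T with V = Cb*L*B*T, i.e. S = L * (1.7*T + Cb*B)
Step 1 — 1.7*T = 1.7 * 9.2 = 15.64 m
Step 2 — Cb*B = 0.84 * 24.6 = 20.664 m
Step 3 — 1.7*T + Cb*B = 15.64 + 20.664 = 36.304 m
Step 4 — S = 140.0 * 36.304 ≈ 5082.6 m^2 (5 s.f.)

5082.6 m^2


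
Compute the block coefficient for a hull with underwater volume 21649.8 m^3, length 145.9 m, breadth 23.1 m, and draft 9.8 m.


Formula: Cb = V / (L * B * T)
Step 1 — L * B * T = 145.9 * 23.1 * 9.8 = 33028.842 m^3
Step 2 — Cb = 21649.8 / 33028.842 ≈ 0.65548 (5 s.f.)

0.65548


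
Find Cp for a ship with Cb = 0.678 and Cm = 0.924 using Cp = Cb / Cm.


Formula: Cp = Cb / Cm
Substituting: Cp = 0.678 / 0.924
Result: Cp ≈ 0.73377 (5 s.f.)

0.73377


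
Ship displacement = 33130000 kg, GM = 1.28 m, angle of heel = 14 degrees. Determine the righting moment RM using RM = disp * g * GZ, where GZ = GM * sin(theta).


Formula: GZ = GM * sin(theta); RM = disp * g * GZ
Step 1 — GZ = 1.28 * sin(14°) = 1.28 * 0.241922 = 0.30966 m
Step 2 — RM = 33130000 * 9.81 * 0.30966 ≈ 100640000 N·m (5 s.f.)

100640000 N·m


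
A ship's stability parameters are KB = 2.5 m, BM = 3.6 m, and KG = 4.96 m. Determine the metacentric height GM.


Formula: GM = KB + BM - KG
Step 1 — KM = KB + BM = 2.5 + 3.6 = 6.1 m
Step 2 — GM = KM - KG = 6.1 - 4.96 = 1.14 m

1.14 m


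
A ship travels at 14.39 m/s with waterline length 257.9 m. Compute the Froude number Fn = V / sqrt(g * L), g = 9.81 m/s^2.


Formula: Fn = V / sqrt(g * L)
Step 1 — g * L = 9.81 * 257.9 = 2529.999
Step 2 — sqrt(g * L) = sqrt(2529.999) = 50.299095
Step 3 — Fn = 14.39 / 50.299095 ≈ 0.28609 (5 s.f.)

0.28609


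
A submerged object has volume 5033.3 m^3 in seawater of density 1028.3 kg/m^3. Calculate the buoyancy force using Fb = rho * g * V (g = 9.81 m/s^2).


Formula: Fb = rho * g * V
Substituting: Fb = 1028.3 * 9.81 * 5033.3
Intermediate: 1028.3 * 9.81 = 10087.623
Result: Fb = 10087.623 * 5033.3 ≈ 50774000 N (5 s.f.)

50774000 N


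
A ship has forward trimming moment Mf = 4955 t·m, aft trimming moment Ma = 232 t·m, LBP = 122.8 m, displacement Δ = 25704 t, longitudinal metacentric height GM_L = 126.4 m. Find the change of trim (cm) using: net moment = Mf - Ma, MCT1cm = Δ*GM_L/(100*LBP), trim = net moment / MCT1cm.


Formula: net trimming moment = Mf - Ma; MCT1cm = Δ*GM_L/(100*LBP); trim = net moment / MCT1cm
Step 1 — net trimming moment = 4955 - 232 = 4723 t·m
Step 2 — MCT1cm = 25704 * 126.4 / (100 * 122.8) = 264.5754 t·m/cm
Step 3 — trim = 4723 / 264.5754 ≈ 17.851 cm (5 s.f.)

17.851 cm


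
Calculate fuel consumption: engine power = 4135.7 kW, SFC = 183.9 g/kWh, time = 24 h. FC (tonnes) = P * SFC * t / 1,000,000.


Formula: FC (tonnes) = P * SFC * t / 1,000,000
Step 1 — P * SFC * t = 4135.7 * 183.9 * 24 = 18253325.52 g
Step 2 — FC (tonnes) = 18253325.52 / 1,000,000 ≈ 18.253 tonnes (5 s.f.)

18.253 tonnes


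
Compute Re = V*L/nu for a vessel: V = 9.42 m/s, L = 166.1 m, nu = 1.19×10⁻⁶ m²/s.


Formula: Re = V * L / nu
Step 1 — V * L = 9.42 * 166.1 = 1564.662 m^2/s
Step 2 — Re = 1564.662 / 1.19e-6 = 1.31e+09

1.31e+09


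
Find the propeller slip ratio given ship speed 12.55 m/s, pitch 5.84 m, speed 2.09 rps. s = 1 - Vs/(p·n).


Formula: s = 1 - Vs / (p * n)
Step 1 — p * n = 5.84 * 2.09 = 12.2056
Step 2 — Vs / (p*n) = 12.55 / 12.2056 = 1.028217 (6 d.p.)
Step 3 — s = 1 - 1.028217 = -0.028217

-0.028217


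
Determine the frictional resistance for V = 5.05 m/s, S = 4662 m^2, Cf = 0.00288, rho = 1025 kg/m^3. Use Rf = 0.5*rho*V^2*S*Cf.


Formula: Rf = 0.5 * rho * V^2 * S * Cf
Step 1 — V^2 = 5.05^2 = 25.5025
Step 2 — 0.5 * rho * V^2 = 0.5 * 1025 * 25.5025 = 13070.03125
Step 3 — Rf = 13070.03125 * 4662 * 0.00288 ≈ 175490 N (5 s.f.)

175490 N


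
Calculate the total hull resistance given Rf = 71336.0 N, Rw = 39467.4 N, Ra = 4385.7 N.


Formula: Rt = Rf + Rw + Ra
Substituting: Rt = 71336.0 + 39467.4 + 4385.7
Result: Rt = 115189.1 N

115189.1 N


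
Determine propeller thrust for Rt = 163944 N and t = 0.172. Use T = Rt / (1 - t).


Formula: T = Rt / (1 - t)
Step 1 — (1 - t) = 1 - 0.172 = 0.828
Step 2 — T = 163944 / 0.828 ≈ 198000 N (5 s.f.)

198000 N


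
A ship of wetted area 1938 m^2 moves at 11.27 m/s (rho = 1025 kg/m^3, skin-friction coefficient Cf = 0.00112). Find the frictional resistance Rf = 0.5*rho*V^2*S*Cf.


Formula: Rf = 0.5 * rho * V^2 * S * Cf
Step 1 — V^2 = 11.27^2 = 127.0129
Step 2 — 0.5 * rho * V^2 = 0.5 * 1025 * 127.0129 = 65094.11125
Step 3 — Rf = 65094.11125 * 1938 * 0.00112 ≈ 141290 N (5 s.f.)

141290 N


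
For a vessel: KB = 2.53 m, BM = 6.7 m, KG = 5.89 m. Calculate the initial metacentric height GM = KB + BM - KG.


Formula: GM = KB + BM - KG
Step 1 — KM = KB + BM = 2.53 + 6.7 = 9.23 m
Step 2 — GM = KM - KG = 9.23 - 5.89 = 3.34 m

3.34 m


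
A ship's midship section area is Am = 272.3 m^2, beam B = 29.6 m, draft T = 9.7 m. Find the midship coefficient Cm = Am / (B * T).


Formula: Cm = Am / (B * T)
Step 1 — B * T = 29.6 * 9.7 = 287.12 m^2
Step 2 — Cm = 272.3 / 287.12 ≈ 0.94838 (5 s.f.)

0.94838


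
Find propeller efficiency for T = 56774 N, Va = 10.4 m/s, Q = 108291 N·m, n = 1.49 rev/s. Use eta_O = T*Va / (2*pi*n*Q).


Formula: eta = T * Va / (2 * pi * n * Q)
Step 1 — numerator = T * Va = 56774 * 10.4 = 590449.6
Step 2 — 2 * pi * n = 2 * pi * 1.49 = 9.361946
Step 3 — denominator = 9.361946 * 108291 = 1013814.49
Step 4 — eta = 590449.6 / 1013814.49 ≈ 0.58240 (5 s.f.)

0.58240


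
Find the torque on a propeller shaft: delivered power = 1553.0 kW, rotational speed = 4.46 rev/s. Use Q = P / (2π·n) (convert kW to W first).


Formula: Q = P_W / (2 * pi * n)
Step 1 — P_W = 1553.0 kW * 1000 = 1553000.0 W
Step 2 — 2 * pi * n = 2 * pi * 4.46 = 28.023006
Step 3 — Q = 1553000.0 / 28.023006 ≈ 55419 N·m (5 s.f.)

55419 N·m


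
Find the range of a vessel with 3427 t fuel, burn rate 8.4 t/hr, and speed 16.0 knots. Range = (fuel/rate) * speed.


Formula: endurance = fuel / rate; range = endurance * speed
Step 1 — endurance = 3427 / 8.4 = 407.9762 hours
Step 2 — range = 407.9762 * 16.0 ≈ 6527.6 nautical miles (5 s.f.)

6527.6 NM


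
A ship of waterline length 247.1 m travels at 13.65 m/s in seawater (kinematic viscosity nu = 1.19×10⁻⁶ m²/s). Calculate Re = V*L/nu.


Formula: Re = V * L / nu
Step 1 — V * L = 13.65 * 247.1 = 3372.915 m^2/s
Step 2 — Re = 3372.915 / 1.19e-6 = 2.83e+09

2.83e+09


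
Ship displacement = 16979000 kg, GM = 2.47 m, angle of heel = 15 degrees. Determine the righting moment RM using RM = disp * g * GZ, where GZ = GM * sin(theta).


Formula: GZ = GM * sin(theta); RM = disp * g * GZ
Step 1 — GZ = 2.47 * sin(15°) = 2.47 * 0.258819 = 0.639283 m
Step 2 — RM = 16979000 * 9.81 * 0.639283 ≈ 106480000 N·m (5 s.f.)

106480000 N·m


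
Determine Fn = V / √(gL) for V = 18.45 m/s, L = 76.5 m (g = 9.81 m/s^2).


Formula: Fn = V / sqrt(g * L)
Step 1 — g * L = 9.81 * 76.5 = 750.465
Step 2 — sqrt(g * L) = sqrt(750.465) = 27.394616
Step 3 — Fn = 18.45 / 27.394616 ≈ 0.67349 (5 s.f.)

0.67349


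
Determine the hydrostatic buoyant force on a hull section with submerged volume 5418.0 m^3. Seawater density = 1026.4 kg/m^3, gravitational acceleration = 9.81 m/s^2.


Formula: Fb = rho * g * V
Substituting: Fb = 1026.4 * 9.81 * 5418.0
Intermediate: 1026.4 * 9.81 = 10068.984
Result: Fb = 10068.984 * 5418.0 ≈ 54554000 N (5 s.f.)

54554000 N


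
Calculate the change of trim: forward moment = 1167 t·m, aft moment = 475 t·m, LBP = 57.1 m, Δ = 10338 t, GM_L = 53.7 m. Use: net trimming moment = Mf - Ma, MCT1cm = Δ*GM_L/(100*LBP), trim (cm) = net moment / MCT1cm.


Formula: net trimming moment = Mf - Ma; MCT1cm = Δ*GM_L/(100*LBP); trim = net moment / MCT1cm
Step 1 — net trimming moment = 1167 - 475 = 692 t·m
Step 2 — MCT1cm = 10338 * 53.7 / (100 * 57.1) = 97.2243 t·m/cm
Step 3 — trim = 692 / 97.2243 ≈ 7.1176 cm (5 s.f.)

7.1176 cm


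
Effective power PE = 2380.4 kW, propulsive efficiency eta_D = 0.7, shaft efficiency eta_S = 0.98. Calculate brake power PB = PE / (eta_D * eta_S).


Formula: PB = PE / (eta_D * eta_S)
Step 1 — combined efficiency = eta_D * eta_S = 0.7 * 0.98 = 0.686
Step 2 — PB = 2380.4 / 0.686 ≈ 3470.0 kW (5 s.f.)

3470.0 kW


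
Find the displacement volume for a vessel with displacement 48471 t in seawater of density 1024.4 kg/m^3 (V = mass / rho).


Formula: V = mass / rho
Step 1 — convert tonnes to kg: 48471 t * 1000 = 48471000 kg
Step 2 — V = 48471000 / 1024.4 ≈ 47316 m^3 (5 s.f.)

47316 m^3


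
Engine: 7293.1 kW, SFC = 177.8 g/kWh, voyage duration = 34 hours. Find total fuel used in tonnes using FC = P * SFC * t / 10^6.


Formula: FC (tonnes) = P * SFC * t / 1,000,000
Step 1 — P * SFC * t = 7293.1 * 177.8 * 34 = 44088248.12 g
Step 2 — FC (tonnes) = 44088248.12 / 1,000,000 ≈ 44.088 tonnes (5 s.f.)

44.088 tonnes


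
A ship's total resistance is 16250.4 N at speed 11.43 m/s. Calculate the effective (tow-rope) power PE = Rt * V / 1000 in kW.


Formula: PE = Rt * V / 1000 (kW)
Step 1 — PE (W) = 16250.4 * 11.43 = 185742.072 W
Step 2 — PE (kW) = 185742.072 / 1000 ≈ 185.74 kW (5 s.f.)

185.74 kW


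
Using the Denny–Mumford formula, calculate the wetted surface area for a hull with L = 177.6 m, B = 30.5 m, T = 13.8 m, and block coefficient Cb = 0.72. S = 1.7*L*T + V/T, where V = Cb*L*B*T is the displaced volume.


Formula: S = 1.7*L*T + V/T with V = Cb*L*B*T, i.e. S = L * (1.7*T + Cb*B)
Step 1 — 1.7*T = 1.7 * 13.8 = 23.46 m
Step 2 — Cb*B = 0.72 * 30.5 = 21.96 m
Step 3 — 1.7*T + Cb*B = 23.46 + 21.96 = 45.42 m
Step 4 — S = 177.6 * 45.42 ≈ 8066.6 m^2 (5 s.f.)

8066.6 m^2


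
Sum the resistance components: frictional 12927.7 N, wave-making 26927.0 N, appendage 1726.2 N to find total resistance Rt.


Formula: Rt = Rf + Rw + Ra
Substituting: Rt = 12927.7 + 26927.0 + 1726.2
Result: Rt = 41580.9 N

41580.9 N


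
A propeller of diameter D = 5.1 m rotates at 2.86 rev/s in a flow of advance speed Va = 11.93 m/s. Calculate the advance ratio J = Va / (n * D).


Formula: J = Va / (n * D)
Step 1 — n * D = 2.86 * 5.1 = 14.586
Step 2 — J = 11.93 / 14.586 ≈ 0.81791 (5 s.f.)

0.81791


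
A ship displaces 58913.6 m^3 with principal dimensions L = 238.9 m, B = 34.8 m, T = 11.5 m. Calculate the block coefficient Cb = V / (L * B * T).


Formula: Cb = V / (L * B * T)
Step 1 — L * B * T = 238.9 * 34.8 * 11.5 = 95607.78 m^3
Step 2 — Cb = 58913.6 / 95607.78 ≈ 0.61620 (5 s.f.)

0.61620


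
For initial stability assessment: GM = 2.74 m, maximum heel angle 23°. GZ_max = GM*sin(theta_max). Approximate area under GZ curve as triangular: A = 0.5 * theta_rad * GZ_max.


Formula: GZ_max = GM * sin(theta); Area = 0.5 * theta_rad * GZ_max
Step 1 — GZ_max = 2.74 * sin(23°) = 2.74 * 0.390731 = 1.070603 m
Step 2 — theta_rad = 23 * pi/180 = 0.401426 rad
Step 3 — Area = 0.5 * 0.401426 * 1.070603 ≈ 0.21488 m·rad (5 s.f.)

0.21488 m·rad


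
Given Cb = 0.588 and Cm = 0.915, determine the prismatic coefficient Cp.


Formula: Cp = Cb / Cm
Substituting: Cp = 0.588 / 0.915
Result: Cp ≈ 0.64262 (5 s.f.)

0.64262


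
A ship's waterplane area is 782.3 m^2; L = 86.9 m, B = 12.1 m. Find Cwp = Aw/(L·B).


Formula: Cwp = Aw / (L * B)
Step 1 — L * B = 86.9 * 12.1 = 1051.49 m^2
Step 2 — Cwp = 782.3 / 1051.49 ≈ 0.74399 (5 s.f.)

0.74399


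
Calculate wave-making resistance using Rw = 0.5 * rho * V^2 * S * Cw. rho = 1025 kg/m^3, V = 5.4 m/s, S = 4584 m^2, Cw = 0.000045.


Formula: Rw = 0.5 * rho * V^2 * S * Cw
Step 1 — V^2 = 5.4^2 = 29.16
Step 2 — 0.5 * rho * V^2 = 0.5 * 1025 * 29.16 = 14944.5
Step 3 — Rw = 14944.5 * 4584 * 0.000045 ≈ 3082.8 N (5 s.f.)

3082.8 N


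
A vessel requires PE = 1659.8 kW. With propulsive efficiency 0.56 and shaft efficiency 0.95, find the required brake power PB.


Formula: PB = PE / (eta_D * eta_S)
Step 1 — combined efficiency = eta_D * eta_S = 0.56 * 0.95 = 0.532
Step 2 — PB = 1659.8 / 0.532 ≈ 3119.9 kW (5 s.f.)

3119.9 kW


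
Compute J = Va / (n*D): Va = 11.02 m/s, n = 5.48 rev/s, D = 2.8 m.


Formula: J = Va / (n * D)
Step 1 — n * D = 5.48 * 2.8 = 15.344
Step 2 — J = 11.02 / 15.344 ≈ 0.71820 (5 s.f.)

0.71820


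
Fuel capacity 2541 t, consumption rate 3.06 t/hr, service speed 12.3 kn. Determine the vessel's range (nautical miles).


Formula: endurance = fuel / rate; range = endurance * speed
Step 1 — endurance = 2541 / 3.06 = 830.3922 hours
Step 2 — range = 830.3922 * 12.3 ≈ 10214 nautical miles (5 s.f.)

10214 NM


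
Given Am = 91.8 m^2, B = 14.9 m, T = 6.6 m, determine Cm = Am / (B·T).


Formula: Cm = Am / (B * T)
Step 1 — B * T = 14.9 * 6.6 = 98.34 m^2
Step 2 — Cm = 91.8 / 98.34 ≈ 0.93350 (5 s.f.)

0.93350


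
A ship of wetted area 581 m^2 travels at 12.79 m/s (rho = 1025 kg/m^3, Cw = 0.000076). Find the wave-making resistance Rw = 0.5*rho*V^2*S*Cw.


Formula: Rw = 0.5 * rho * V^2 * S * Cw
Step 1 — V^2 = 12.79^2 = 163.5841
Step 2 — 0.5 * rho * V^2 = 0.5 * 1025 * 163.5841 = 83836.85125
Step 3 — Rw = 83836.85125 * 581 * 0.000076 ≈ 3701.9 N (5 s.f.)

3701.9 N


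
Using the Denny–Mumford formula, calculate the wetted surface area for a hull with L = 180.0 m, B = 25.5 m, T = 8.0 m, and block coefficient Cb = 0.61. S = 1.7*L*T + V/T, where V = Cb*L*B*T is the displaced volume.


Formula: S = 1.7*L*T + V/T with V = Cb*L*B*T, i.e. S = L * (1.7*T + Cb*B)
Step 1 — 1.7*T = 1.7 * 8.0 = 13.6 m
Step 2 — Cb*B = 0.61 * 25.5 = 15.555 m
Step 3 — 1.7*T + Cb*B = 13.6 + 15.555 = 29.155 m
Step 4 — S = 180.0 * 29.155 ≈ 5247.9 m^2 (5 s.f.)

5247.9 m^2


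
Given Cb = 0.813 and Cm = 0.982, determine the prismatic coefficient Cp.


Formula: Cp = Cb / Cm
Substituting: Cp = 0.813 / 0.982
Result: Cp ≈ 0.82790 (5 s.f.)

0.82790


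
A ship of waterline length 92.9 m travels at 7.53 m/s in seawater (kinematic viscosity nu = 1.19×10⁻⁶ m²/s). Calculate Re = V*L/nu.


Formula: Re = V * L / nu
Step 1 — V * L = 7.53 * 92.9 = 699.537 m^2/s
Step 2 — Re = 699.537 / 1.19e-6 = 5.88e+08

5.88e+08


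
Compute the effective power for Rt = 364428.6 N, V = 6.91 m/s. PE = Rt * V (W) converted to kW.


Formula: PE = Rt * V / 1000 (kW)
Step 1 — PE (W) = 364428.6 * 6.91 = 2518201.626 W
Step 2 — PE (kW) = 2518201.626 / 1000 ≈ 2518.2 kW (5 s.f.)

2518.2 kW


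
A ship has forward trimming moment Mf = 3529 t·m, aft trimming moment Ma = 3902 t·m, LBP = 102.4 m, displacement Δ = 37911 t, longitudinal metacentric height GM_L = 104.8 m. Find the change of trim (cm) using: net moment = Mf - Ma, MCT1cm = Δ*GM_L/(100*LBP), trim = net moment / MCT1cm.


Formula: net trimming moment = Mf - Ma; MCT1cm = Δ*GM_L/(100*LBP); trim = net moment / MCT1cm
Step 1 — net trimming moment = 3529 - 3902 = -373 t·m
Step 2 — MCT1cm = 37911 * 104.8 / (100 * 102.4) = 387.9954 t·m/cm
Step 3 — trim = -373 / 387.9954 ≈ -0.96135 cm (5 s.f.)

-0.96135 cm


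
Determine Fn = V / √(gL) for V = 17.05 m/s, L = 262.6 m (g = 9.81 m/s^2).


Formula: Fn = V / sqrt(g * L)
Step 1 — g * L = 9.81 * 262.6 = 2576.106
Step 2 — sqrt(g * L) = sqrt(2576.106) = 50.755354
Step 3 — Fn = 17.05 / 50.755354 ≈ 0.33593 (5 s.f.)

0.33593


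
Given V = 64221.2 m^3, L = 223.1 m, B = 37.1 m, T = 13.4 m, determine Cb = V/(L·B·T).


Formula: Cb = V / (L * B * T)
Step 1 — L * B * T = 223.1 * 37.1 * 13.4 = 110911.934 m^3
Step 2 — Cb = 64221.2 / 110911.934 ≈ 0.57903 (5 s.f.)

0.57903


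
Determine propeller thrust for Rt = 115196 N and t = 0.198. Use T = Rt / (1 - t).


Formula: T = Rt / (1 - t)
Step 1 — (1 - t) = 1 - 0.198 = 0.802
Step 2 — T = 115196 / 0.802 ≈ 143640 N (5 s.f.)

143640 N


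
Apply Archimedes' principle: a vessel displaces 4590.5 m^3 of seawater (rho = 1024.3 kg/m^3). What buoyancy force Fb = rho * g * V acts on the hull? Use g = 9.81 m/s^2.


Formula: Fb = rho * g * V
Substituting: Fb = 1024.3 * 9.81 * 4590.5
Intermediate: 1024.3 * 9.81 = 10048.383
Result: Fb = 10048.383 * 4590.5 ≈ 46127000 N (5 s.f.)

46127000 N


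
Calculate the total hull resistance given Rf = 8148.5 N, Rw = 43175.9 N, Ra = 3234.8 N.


Formula: Rt = Rf + Rw + Ra
Substituting: Rt = 8148.5 + 43175.9 + 3234.8
Result: Rt = 54559.2 N

54559.2 N


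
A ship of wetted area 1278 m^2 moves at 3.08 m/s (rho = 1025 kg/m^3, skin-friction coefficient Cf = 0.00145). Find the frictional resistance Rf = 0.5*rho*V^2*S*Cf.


Formula: Rf = 0.5 * rho * V^2 * S * Cf
Step 1 — V^2 = 3.08^2 = 9.4864
Step 2 — 0.5 * rho * V^2 = 0.5 * 1025 * 9.4864 = 4861.78
Step 3 — Rf = 4861.78 * 1278 * 0.00145 ≈ 9009.4 N (5 s.f.)

9009.4 N


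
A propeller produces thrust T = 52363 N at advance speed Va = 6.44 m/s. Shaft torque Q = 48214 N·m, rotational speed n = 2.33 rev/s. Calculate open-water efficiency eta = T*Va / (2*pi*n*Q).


Formula: eta = T * Va / (2 * pi * n * Q)
Step 1 — numerator = T * Va = 52363 * 6.44 = 337217.72
Step 2 — 2 * pi * n = 2 * pi * 2.33 = 14.639822
Step 3 — denominator = 14.639822 * 48214 = 705844.38
Step 4 — eta = 337217.72 / 705844.38 ≈ 0.47775 (5 s.f.)

0.47775


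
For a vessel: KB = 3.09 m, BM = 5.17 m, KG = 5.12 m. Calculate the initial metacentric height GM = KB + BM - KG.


Formula: GM = KB + BM - KG
Step 1 — KM = KB + BM = 3.09 + 5.17 = 8.26 m
Step 2 — GM = KM - KG = 8.26 - 5.12 = 3.14 m

3.14 m


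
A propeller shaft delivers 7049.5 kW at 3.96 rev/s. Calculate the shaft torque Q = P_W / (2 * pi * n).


Formula: Q = P_W / (2 * pi * n)
Step 1 — P_W = 7049.5 kW * 1000 = 7049500.0 W
Step 2 — 2 * pi * n = 2 * pi * 3.96 = 24.881414
Step 3 — Q = 7049500.0 / 24.881414 ≈ 283320 N·m (5 s.f.)

283320 N·m


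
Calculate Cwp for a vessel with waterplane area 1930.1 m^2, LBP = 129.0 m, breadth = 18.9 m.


Formula: Cwp = Aw / (L * B)
Step 1 — L * B = 129.0 * 18.9 = 2438.1 m^2
Step 2 — Cwp = 1930.1 / 2438.1 ≈ 0.79164 (5 s.f.)

0.79164


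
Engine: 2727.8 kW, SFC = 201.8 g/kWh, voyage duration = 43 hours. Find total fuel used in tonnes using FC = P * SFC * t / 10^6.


Formula: FC (tonnes) = P * SFC * t / 1,000,000
Step 1 — P * SFC * t = 2727.8 * 201.8 * 43 = 23670211.72 g
Step 2 — FC (tonnes) = 23670211.72 / 1,000,000 ≈ 23.670 tonnes (5 s.f.)

23.670 tonnes
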